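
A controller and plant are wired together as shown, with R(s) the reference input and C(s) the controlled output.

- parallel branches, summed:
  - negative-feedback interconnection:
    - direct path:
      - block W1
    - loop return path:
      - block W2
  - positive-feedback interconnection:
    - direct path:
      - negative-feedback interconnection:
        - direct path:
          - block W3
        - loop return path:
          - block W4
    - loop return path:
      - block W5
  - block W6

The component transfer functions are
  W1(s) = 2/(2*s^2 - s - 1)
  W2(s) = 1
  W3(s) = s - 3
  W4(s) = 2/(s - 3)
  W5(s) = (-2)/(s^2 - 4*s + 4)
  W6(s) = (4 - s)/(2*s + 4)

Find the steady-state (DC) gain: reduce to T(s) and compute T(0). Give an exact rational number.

Reducing step by step:

Step 1 - collapse the loop (W1 forward, W2 return) = 2/(2*s^2 - s + 1)
Step 2 - apply the feedback formula to W3, W4 = s/3 - 1
Step 3 - feedback reduction of [W3/(1+W3*W4)], W5 = (s^3 - 7*s^2 + 16*s - 12)/(3*s^2 - 10*s + 6)
Step 4 - parallel reduction of [W1/(1+W1*W2)], [[W3/(1+W3*W4)]/(1-[W3/(1+W3*W4)]*W5)], W6 = (4*s^6 - 28*s^5 + 67*s^4 - 39*s^3 - 32*s^2 - 38*s + 24)/(12*s^5 - 22*s^4 - 42*s^3 + 68*s^2 - 52*s + 24)
The step-4 result is T(s). Setting s = 0: T(0) = 24/24 = 1.

Answer: 1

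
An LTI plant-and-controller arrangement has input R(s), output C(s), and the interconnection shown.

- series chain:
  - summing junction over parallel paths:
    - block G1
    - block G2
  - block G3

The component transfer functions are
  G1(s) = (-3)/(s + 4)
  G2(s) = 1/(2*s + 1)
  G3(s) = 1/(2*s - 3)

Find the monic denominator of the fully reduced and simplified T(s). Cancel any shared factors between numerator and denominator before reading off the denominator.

(1) reduce the parallel group G1, G2 gives (1 - 5*s)/(2*s^2 + 9*s + 4)
(2) multiply (G1+G2), G3 (series) gives (1 - 5*s)/(4*s^3 + 12*s^2 - 19*s - 12)
The result of step 2 is T(s) in lowest terms. Its denominator has leading coefficient 4; dividing the denominator through by 4 makes it monic.

Therefore the answer is s^3 + 3*s^2 - 19*s/4 - 3.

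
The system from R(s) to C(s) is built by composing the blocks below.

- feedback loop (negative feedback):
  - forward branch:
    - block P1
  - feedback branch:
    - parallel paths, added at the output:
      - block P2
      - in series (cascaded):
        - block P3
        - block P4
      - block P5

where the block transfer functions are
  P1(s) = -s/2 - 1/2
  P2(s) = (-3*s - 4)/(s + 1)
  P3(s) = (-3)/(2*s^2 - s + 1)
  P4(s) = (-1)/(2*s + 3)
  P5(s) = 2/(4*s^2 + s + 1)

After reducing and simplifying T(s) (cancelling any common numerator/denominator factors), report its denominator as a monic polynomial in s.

Reducing step by step:

Step 1. multiply P3, P4 (series) gives 3/(4*s^3 + 4*s^2 - s + 3)
Step 2. reduce the parallel group P2, (P3*P4), P5 gives (-48*s^6 - 124*s^5 - 84*s^4 - 33*s^3 - 45*s^2 - 7*s - 3)/(16*s^6 + 36*s^5 + 24*s^4 + 19*s^3 + 17*s^2 + 5*s + 3)
Step 3. close the feedback loop around P1, (P2+(P3*P4)+P5) gives (-16*s^6 - 36*s^5 - 24*s^4 - 19*s^3 - 17*s^2 - 5*s - 3)/(48*s^6 + 156*s^5 + 124*s^4 + 41*s^3 + 75*s^2 + 11*s + 9)
That last expression is T(s), already simplified. Scaling its denominator by 1/48 (the reciprocal of the leading coefficient) yields the monic denominator.

Answer: s^6 + 13*s^5/4 + 31*s^4/12 + 41*s^3/48 + 25*s^2/16 + 11*s/48 + 3/16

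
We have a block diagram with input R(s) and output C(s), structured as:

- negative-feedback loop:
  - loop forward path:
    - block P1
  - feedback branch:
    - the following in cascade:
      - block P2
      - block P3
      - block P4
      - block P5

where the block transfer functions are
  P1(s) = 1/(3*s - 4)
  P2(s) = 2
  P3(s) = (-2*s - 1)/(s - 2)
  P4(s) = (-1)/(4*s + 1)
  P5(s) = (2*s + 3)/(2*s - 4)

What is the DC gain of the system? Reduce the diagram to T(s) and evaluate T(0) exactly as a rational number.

Step 1: multiply P2, P3, P4, P5 (series), giving (4*s^2 + 8*s + 3)/(4*s^3 - 15*s^2 + 12*s + 4)
Step 2: apply the feedback formula to P1, (P2*P3*P4*P5), giving (4*s^3 - 15*s^2 + 12*s + 4)/(12*s^4 - 61*s^3 + 100*s^2 - 28*s - 13)
DC gain: substitute s = 0 into T(s) from step 2: T(0) = 4/(-13) = -4/13.

Therefore the answer is -4/13.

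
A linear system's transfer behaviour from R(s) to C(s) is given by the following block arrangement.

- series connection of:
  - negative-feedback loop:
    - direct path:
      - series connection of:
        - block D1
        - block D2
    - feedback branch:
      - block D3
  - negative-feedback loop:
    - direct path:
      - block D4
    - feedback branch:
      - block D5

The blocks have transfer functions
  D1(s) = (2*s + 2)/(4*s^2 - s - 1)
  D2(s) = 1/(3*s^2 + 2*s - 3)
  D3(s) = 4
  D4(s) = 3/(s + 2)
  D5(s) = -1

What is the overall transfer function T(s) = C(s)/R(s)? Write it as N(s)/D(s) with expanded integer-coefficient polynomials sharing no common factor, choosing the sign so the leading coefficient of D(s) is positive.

The answer is (6*s + 6)/(12*s^5 - 7*s^4 - 22*s^3 + 26*s^2 + 2*s - 11).

Reasoning:
Step 1. combine D1, D2 in series = (2*s + 2)/(12*s^4 + 5*s^3 - 17*s^2 + s + 3)
Step 2. feedback reduction of (D1*D2), D3 = (2*s + 2)/(12*s^4 + 5*s^3 - 17*s^2 + 9*s + 11)
Step 3. reduce the feedback loop with forward D4 and return D5 = 3/(s - 1)
Step 4. reduce the series chain [(D1*D2)/(1+(D1*D2)*D3)], [D4/(1+D4*D5)], which is the overall transfer function T(s) = C(s)/R(s) in lowest terms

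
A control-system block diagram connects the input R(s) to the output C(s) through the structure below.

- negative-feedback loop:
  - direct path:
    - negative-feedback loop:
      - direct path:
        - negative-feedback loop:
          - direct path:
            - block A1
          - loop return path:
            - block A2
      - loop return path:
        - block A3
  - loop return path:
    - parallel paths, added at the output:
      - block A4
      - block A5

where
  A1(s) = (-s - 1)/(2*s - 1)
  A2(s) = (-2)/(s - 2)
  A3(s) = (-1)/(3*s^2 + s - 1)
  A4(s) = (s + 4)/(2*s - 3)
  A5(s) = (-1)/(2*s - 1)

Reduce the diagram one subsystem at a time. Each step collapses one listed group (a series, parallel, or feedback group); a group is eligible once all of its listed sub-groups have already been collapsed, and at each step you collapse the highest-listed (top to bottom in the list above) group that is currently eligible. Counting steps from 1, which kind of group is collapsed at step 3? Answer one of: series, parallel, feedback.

Reducing step by step:

[1] close the feedback loop around A1, A2
[2] reduce the feedback loop with forward [A1/(1+A1*A2)] and return A3
[3] parallel reduction of A4, A5
[4] feedback reduction of [[A1/(1+A1*A2)]/(1+[A1/(1+A1*A2)]*A3)], (A4+A5)
The group at step 3 is a parallel group.

Answer: parallel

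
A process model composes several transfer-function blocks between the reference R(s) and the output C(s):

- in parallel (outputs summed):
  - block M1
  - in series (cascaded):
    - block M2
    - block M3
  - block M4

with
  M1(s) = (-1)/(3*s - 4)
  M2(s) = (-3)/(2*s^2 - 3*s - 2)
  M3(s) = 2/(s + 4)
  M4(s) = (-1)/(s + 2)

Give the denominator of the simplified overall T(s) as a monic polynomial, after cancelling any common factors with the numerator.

Reducing step by step:

[1] multiply M2, M3 (series): (-6)/(2*s^3 + 5*s^2 - 14*s - 8)
[2] combine M1, (M2*M3), M4 in parallel: (-8*s^4 - 16*s^3 + 48*s^2 - 8*s + 32)/(6*s^5 + 19*s^4 - 48*s^3 - 92*s^2 + 96*s + 64)
T(s) is the step-2 result (common factors already cancelled). Leading coefficient of the denominator: 6. Divide through by 6 for the monic polynomial.

Answer: s^5 + 19*s^4/6 - 8*s^3 - 46*s^2/3 + 16*s + 32/3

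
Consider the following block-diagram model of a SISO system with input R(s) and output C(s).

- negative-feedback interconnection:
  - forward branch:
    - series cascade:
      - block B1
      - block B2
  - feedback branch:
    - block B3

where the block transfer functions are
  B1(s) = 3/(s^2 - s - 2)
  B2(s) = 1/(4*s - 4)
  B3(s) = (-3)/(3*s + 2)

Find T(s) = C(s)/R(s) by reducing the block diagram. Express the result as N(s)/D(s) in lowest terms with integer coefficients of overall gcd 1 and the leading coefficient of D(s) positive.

1. cascade B1, B2 -> 3/(4*s^3 - 8*s^2 - 4*s + 8)
2. apply the feedback formula to (B1*B2), B3, giving the overall T(s)

Therefore the answer is (9*s + 6)/(12*s^4 - 16*s^3 - 28*s^2 + 16*s + 7).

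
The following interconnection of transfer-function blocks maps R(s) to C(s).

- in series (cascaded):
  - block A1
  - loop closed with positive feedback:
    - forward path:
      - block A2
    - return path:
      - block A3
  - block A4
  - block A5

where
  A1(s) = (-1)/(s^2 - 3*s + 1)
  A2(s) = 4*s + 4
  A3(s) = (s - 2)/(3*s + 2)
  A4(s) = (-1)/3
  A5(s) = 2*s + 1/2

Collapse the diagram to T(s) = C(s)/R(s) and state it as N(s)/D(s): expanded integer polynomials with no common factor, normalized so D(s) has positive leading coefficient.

Step 1. apply the feedback formula to A2, A3 gives (-12*s^2 - 20*s - 8)/(4*s^2 - 7*s - 10)
Step 2. multiply A1, [A2/(1-A2*A3)], A4, A5 (series); the result is T(s) itself (integer coefficients, no common factor, positive leading denominator coefficient)

Therefore the answer is (-24*s^3 - 46*s^2 - 26*s - 4)/(12*s^4 - 57*s^3 + 45*s^2 + 69*s - 30).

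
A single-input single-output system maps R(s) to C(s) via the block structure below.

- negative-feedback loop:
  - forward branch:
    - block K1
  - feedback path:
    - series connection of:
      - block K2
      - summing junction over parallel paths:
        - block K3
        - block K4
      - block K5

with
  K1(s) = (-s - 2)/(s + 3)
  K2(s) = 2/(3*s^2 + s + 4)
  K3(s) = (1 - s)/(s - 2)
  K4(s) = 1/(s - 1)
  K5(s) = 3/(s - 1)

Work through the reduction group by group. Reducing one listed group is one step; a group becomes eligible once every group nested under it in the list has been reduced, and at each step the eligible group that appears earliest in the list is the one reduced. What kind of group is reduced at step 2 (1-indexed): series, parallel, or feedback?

The answer is series.

Reasoning:
Step 1: parallel reduction of K3, K4
Step 2: cascade K2, (K3+K4), K5
Step 3: apply the feedback formula to K1, (K2*(K3+K4)*K5)
At step 2 the group reduced is series.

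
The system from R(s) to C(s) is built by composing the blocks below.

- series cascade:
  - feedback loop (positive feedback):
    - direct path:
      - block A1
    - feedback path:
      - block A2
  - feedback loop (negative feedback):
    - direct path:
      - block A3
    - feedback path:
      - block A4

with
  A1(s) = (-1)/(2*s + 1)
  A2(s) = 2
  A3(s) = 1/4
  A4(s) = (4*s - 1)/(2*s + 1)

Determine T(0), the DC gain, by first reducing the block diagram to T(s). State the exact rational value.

Answer: -1/9

Working:
(1) close the feedback loop around A1, A2: (-1)/(2*s + 3)
(2) reduce the feedback loop with forward A3 and return A4: (2*s + 1)/(12*s + 3)
(3) combine [A1/(1-A1*A2)], [A3/(1+A3*A4)] in series: (-2*s - 1)/(24*s^2 + 42*s + 9)
DC gain: substitute s = 0 into T(s) from step 3: T(0) = -1/9.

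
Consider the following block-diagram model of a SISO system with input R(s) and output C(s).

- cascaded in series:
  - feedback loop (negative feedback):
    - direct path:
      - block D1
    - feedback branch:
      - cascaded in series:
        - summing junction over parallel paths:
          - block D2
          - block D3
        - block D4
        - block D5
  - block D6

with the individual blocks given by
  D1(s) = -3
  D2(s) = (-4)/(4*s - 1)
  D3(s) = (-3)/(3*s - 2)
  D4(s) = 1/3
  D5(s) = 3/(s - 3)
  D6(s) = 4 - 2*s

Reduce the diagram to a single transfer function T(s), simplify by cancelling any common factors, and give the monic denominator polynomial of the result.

Step 1. sum the parallel branches D2, D3 -> (11 - 24*s)/(12*s^2 - 11*s + 2)
Step 2. reduce the series chain (D2+D3), D4, D5 -> (11 - 24*s)/(12*s^3 - 47*s^2 + 35*s - 6)
Step 3. collapse the loop (D1 forward, ((D2+D3)*D4*D5) return) -> (-36*s^3 + 141*s^2 - 105*s + 18)/(12*s^3 - 47*s^2 + 107*s - 39)
Step 4. combine [D1/(1+D1*((D2+D3)*D4*D5))], D6 in series -> (72*s^4 - 426*s^3 + 774*s^2 - 456*s + 72)/(12*s^3 - 47*s^2 + 107*s - 39)
No further cancellation is possible in the step-4 result, so that is T(s). Its denominator becomes monic after dividing by the leading coefficient 12.

Final answer: s^3 - 47*s^2/12 + 107*s/12 - 13/4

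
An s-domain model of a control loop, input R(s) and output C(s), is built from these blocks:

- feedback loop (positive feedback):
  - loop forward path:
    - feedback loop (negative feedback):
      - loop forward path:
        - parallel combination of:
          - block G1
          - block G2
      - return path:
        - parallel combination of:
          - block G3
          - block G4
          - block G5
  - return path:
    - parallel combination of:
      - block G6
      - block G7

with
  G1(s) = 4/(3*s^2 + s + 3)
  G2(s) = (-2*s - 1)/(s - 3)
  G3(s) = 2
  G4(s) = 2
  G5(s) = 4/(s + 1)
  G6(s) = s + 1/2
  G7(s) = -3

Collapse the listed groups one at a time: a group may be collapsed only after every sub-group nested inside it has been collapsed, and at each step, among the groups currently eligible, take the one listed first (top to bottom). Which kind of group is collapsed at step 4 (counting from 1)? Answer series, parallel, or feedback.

The answer is parallel.

Reasoning:
(1) add G1, G2 (parallel)
(2) sum the parallel branches G3, G4, G5
(3) apply the feedback formula to (G1+G2), (G3+G4+G5)
(4) add G6, G7 (parallel)
(5) apply the feedback formula to [(G1+G2)/(1+(G1+G2)*(G3+G4+G5))], (G6+G7)
At step 4 the group reduced is parallel.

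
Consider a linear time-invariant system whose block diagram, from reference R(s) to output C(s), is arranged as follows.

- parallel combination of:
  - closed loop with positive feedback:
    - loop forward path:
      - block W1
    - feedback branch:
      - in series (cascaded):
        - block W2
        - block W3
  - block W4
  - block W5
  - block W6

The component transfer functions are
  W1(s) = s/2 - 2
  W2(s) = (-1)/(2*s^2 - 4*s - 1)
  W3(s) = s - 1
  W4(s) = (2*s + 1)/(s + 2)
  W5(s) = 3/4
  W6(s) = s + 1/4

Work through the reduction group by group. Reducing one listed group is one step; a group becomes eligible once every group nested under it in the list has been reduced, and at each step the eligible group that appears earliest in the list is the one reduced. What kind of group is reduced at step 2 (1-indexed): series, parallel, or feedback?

[1] multiply W2, W3 (series)
[2] close the feedback loop around W1, (W2*W3)
[3] reduce the parallel group [W1/(1-W1*(W2*W3))], W4, W5, W6
Step 2 collapses a feedback group.

Therefore the answer is feedback.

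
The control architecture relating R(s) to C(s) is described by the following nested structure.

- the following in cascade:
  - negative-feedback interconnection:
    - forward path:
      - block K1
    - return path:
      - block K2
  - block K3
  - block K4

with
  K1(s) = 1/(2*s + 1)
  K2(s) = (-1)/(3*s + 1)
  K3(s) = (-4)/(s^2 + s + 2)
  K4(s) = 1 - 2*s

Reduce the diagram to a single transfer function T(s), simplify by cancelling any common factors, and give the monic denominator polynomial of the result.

Step 1: collapse the loop (K1 forward, K2 return), giving (3*s + 1)/(6*s^2 + 5*s)
Step 2: multiply [K1/(1+K1*K2)], K3, K4 (series), giving (24*s^2 - 4*s - 4)/(6*s^4 + 11*s^3 + 17*s^2 + 10*s)
Step 2 gives the fully reduced T(s), with no common factor left to cancel. The denominator's leading coefficient is 6, so divide each of its coefficients by 6 to get the monic form.

Therefore the answer is s^4 + 11*s^3/6 + 17*s^2/6 + 5*s/3.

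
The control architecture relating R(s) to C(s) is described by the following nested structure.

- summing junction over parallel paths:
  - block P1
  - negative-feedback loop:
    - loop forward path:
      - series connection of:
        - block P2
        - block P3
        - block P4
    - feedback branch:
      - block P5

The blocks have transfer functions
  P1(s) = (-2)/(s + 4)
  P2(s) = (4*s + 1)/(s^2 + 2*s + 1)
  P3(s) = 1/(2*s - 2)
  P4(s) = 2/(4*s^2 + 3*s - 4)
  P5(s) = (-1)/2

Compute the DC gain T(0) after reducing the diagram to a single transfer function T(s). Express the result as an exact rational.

Reducing step by step:

Step 1: series reduction of P2, P3, P4 = (4*s + 1)/(4*s^5 + 7*s^4 - 5*s^3 - 11*s^2 + s + 4)
Step 2: apply the feedback formula to (P2*P3*P4), P5 = (8*s + 2)/(8*s^5 + 14*s^4 - 10*s^3 - 22*s^2 - 2*s + 7)
Step 3: sum the parallel branches P1, [(P2*P3*P4)/(1+(P2*P3*P4)*P5)] = (-16*s^5 - 28*s^4 + 20*s^3 + 52*s^2 + 38*s - 6)/(8*s^6 + 46*s^5 + 46*s^4 - 62*s^3 - 90*s^2 - s + 28)
Step 3 gives the overall T(s). Then T(0) = -6/28 = -3/14.

Answer: -3/14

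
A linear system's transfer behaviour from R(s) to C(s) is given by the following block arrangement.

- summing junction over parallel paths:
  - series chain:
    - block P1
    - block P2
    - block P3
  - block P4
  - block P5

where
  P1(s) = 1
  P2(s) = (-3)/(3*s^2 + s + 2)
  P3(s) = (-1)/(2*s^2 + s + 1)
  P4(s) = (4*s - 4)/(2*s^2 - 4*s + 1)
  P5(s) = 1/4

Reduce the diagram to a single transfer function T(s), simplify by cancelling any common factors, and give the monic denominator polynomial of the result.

Reducing step by step:

(1) multiply P1, P2, P3 (series) -> 3/(6*s^4 + 5*s^3 + 8*s^2 + 3*s + 2)
(2) add (P1*P2*P3), P4, P5 (parallel) -> (12*s^6 + 82*s^5 - 14*s^4 + 27*s^3 - 56*s^2 - 69*s - 18)/(48*s^6 - 56*s^5 + 8*s^4 - 84*s^3 - 20*s + 8)
The result of step 2 is T(s) in lowest terms. Its denominator has leading coefficient 48; dividing the denominator through by 48 makes it monic.

Answer: s^6 - 7*s^5/6 + s^4/6 - 7*s^3/4 - 5*s/12 + 1/6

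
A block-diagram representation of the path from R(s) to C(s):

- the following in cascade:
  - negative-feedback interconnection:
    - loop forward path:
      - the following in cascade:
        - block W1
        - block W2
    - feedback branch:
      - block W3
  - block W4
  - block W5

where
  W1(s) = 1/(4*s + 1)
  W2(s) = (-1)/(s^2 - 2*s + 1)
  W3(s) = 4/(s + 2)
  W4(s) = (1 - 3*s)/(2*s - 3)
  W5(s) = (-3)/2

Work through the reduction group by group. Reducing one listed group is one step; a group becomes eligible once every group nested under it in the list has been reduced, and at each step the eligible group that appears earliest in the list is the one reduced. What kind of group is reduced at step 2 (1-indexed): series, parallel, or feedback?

Reducing step by step:

[1] cascade W1, W2
[2] close the feedback loop around (W1*W2), W3
[3] cascade [(W1*W2)/(1+(W1*W2)*W3)], W4, W5
The group at step 2 is a feedback group.

Answer: feedback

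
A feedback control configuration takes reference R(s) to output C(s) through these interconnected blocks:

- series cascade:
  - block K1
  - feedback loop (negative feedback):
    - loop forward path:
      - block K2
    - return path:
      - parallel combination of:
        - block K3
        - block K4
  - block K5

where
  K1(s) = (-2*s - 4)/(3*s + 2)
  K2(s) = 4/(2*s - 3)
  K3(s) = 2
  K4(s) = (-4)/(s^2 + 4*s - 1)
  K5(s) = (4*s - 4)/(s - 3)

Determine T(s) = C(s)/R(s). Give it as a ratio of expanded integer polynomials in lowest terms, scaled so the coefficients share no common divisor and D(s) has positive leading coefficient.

Answer: (-32*s^4 - 160*s^3 - 32*s^2 + 288*s - 64)/(6*s^5 + 25*s^4 - 49*s^3 - 267*s^2 + 39*s + 126)

Working:
Step 1. combine K3, K4 in parallel, giving (2*s^2 + 8*s - 6)/(s^2 + 4*s - 1)
Step 2. feedback reduction of K2, (K3+K4), giving (4*s^2 + 16*s - 4)/(2*s^3 + 13*s^2 + 18*s - 21)
Step 3. series reduction of K1, [K2/(1+K2*(K3+K4))], K5, giving the overall T(s)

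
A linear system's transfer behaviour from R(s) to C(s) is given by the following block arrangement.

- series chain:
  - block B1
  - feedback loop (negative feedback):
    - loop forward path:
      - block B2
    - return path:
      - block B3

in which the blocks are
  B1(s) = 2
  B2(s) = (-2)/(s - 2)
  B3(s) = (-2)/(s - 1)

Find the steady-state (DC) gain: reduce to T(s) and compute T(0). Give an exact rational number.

Reducing step by step:

1. reduce the feedback loop with forward B2 and return B3 -> (2 - 2*s)/(s^2 - 3*s + 6)
2. combine B1, [B2/(1+B2*B3)] in series -> (4 - 4*s)/(s^2 - 3*s + 6)
That last expression is T(s); at s = 0 only the constant terms survive, so T(0) = 4/6 = 2/3.

Answer: 2/3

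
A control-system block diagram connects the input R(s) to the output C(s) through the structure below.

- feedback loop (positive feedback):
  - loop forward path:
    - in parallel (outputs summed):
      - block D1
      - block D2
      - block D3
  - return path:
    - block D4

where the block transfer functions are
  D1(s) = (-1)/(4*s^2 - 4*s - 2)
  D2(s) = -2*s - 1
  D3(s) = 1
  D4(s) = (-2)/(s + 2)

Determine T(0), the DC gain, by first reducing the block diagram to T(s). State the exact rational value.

The answer is 1/3.

Reasoning:
[1] sum the parallel branches D1, D2, D3: (-8*s^3 + 8*s^2 + 4*s - 1)/(4*s^2 - 4*s - 2)
[2] reduce the feedback loop with forward (D1+D2+D3) and return D4: (8*s^4 + 8*s^3 - 20*s^2 - 7*s + 2)/(12*s^3 - 20*s^2 + 2*s + 6)
That last expression is T(s); at s = 0 only the constant terms survive, so T(0) = 2/6 = 1/3.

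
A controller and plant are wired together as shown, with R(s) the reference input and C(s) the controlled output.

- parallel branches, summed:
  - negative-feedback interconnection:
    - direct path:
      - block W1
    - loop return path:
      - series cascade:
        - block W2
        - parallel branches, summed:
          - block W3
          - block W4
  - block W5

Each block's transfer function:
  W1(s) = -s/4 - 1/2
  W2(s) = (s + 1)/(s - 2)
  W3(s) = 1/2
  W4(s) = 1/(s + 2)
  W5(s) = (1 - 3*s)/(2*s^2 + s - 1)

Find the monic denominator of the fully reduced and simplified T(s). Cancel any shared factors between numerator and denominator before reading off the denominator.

(1) sum the parallel branches W3, W4 -> (s + 4)/(2*s + 4)
(2) combine W2, (W3+W4) in series -> (s^2 + 5*s + 4)/(2*s^2 - 8)
(3) reduce the feedback loop with forward W1 and return (W2*(W3+W4)) -> (2*s^2 - 8)/(s^2 - 3*s + 20)
(4) add [W1/(1+W1*(W2*(W3+W4)))], W5 (parallel) -> (4*s^4 - s^3 - 8*s^2 - 71*s + 28)/(2*s^4 - 5*s^3 + 36*s^2 + 23*s - 20)
Step 4 gives the fully reduced T(s), with no common factor left to cancel. The denominator's leading coefficient is 2, so divide each of its coefficients by 2 to get the monic form.

Therefore the answer is s^4 - 5*s^3/2 + 18*s^2 + 23*s/2 - 10.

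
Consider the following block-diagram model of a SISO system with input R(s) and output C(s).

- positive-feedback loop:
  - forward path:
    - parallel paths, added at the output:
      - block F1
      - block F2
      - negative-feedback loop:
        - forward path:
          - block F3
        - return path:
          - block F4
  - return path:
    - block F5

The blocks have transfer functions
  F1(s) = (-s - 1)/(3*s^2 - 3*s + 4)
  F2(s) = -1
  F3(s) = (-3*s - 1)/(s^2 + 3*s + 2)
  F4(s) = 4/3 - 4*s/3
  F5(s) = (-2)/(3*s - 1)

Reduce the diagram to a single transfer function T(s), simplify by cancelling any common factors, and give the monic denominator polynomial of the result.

The answer is s^5 - 29*s^4/15 + 77*s^3/45 - 191*s^2/135 - 2*s/9 - 52/135.

Reasoning:
Step 1: close the feedback loop around F3, F4: (-9*s - 3)/(15*s^2 + s + 2)
Step 2: combine F1, F2, [F3/(1+F3*F4)] in parallel: (-45*s^4 - 61*s^2 - 28*s - 22)/(45*s^4 - 42*s^3 + 63*s^2 - 2*s + 8)
Step 3: apply the feedback formula to (F1+F2+[F3/(1+F3*F4)]), F5: (-135*s^5 + 45*s^4 - 183*s^3 - 23*s^2 - 38*s + 22)/(135*s^5 - 261*s^4 + 231*s^3 - 191*s^2 - 30*s - 52)
That last expression is T(s), already simplified. Scaling its denominator by 1/135 (the reciprocal of the leading coefficient) yields the monic denominator.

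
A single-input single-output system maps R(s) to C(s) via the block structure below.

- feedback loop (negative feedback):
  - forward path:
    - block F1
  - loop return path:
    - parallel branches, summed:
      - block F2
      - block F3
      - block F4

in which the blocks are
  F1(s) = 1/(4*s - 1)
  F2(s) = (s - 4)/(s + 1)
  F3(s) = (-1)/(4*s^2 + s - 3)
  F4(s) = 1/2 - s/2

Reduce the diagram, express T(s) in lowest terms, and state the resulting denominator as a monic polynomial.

(1) reduce the parallel group F2, F3, F4 -> (-4*s^3 + 11*s^2 - 34*s + 19)/(8*s^2 + 2*s - 6)
(2) reduce the feedback loop with forward F1 and return (F2+F3+F4) -> (8*s^2 + 2*s - 6)/(28*s^3 + 11*s^2 - 60*s + 25)
T(s) is the step-2 result (common factors already cancelled). Leading coefficient of the denominator: 28. Divide through by 28 for the monic polynomial.

Therefore the answer is s^3 + 11*s^2/28 - 15*s/7 + 25/28.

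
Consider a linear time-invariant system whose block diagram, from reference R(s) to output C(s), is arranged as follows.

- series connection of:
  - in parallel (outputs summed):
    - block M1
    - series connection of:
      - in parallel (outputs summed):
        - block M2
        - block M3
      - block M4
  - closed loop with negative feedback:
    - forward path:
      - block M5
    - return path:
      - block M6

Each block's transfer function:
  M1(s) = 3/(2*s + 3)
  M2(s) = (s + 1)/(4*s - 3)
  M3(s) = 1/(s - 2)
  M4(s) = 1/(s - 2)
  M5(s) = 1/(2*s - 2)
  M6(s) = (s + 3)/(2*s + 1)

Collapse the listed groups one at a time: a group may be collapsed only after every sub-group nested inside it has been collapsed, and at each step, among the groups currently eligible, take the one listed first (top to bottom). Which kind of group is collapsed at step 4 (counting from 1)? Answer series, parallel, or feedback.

(1) parallel reduction of M2, M3
(2) multiply (M2+M3), M4 (series)
(3) sum the parallel branches M1, ((M2+M3)*M4)
(4) reduce the feedback loop with forward M5 and return M6
(5) cascade (M1+((M2+M3)*M4)), [M5/(1+M5*M6)]
The group at step 4 is a feedback group.

Final answer: feedback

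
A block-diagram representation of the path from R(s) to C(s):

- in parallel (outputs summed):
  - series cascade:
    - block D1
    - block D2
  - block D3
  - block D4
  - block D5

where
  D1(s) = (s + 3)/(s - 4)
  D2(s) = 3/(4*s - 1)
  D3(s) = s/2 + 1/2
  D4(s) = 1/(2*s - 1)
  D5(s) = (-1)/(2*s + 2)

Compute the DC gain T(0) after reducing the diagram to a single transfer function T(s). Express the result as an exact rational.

Reducing step by step:

(1) series reduction of D1, D2, giving (3*s + 9)/(4*s^2 - 17*s + 4)
(2) reduce the parallel group (D1*D2), D3, D4, D5, giving (8*s^5 - 22*s^4 - 31*s^3 + 62*s^2 - 22*s - 10)/(16*s^4 - 60*s^3 - 26*s^2 + 42*s - 8)
Step 2 gives the overall T(s). Then T(0) = -10/(-8) = 5/4.

Answer: 5/4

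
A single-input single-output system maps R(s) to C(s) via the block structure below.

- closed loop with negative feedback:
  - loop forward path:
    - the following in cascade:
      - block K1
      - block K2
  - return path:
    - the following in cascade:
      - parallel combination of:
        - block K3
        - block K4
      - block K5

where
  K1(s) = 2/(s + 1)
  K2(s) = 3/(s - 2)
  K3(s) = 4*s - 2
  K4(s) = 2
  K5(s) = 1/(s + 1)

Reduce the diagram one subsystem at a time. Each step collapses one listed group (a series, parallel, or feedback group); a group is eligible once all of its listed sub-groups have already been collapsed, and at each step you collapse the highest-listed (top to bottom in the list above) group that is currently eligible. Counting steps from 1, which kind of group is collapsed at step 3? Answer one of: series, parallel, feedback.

Step 1. reduce the series chain K1, K2
Step 2. add K3, K4 (parallel)
Step 3. combine (K3+K4), K5 in series
Step 4. collapse the loop ((K1*K2) forward, ((K3+K4)*K5) return)
The group at step 3 is a series group.

Final answer: series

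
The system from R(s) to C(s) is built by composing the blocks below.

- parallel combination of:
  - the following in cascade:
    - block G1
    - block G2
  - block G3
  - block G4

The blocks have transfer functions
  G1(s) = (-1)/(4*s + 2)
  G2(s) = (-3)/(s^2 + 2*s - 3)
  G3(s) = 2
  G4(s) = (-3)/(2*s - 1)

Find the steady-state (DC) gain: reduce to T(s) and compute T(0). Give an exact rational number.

1. combine G1, G2 in series -> 3/(4*s^3 + 10*s^2 - 8*s - 6)
2. add (G1*G2), G3, G4 (parallel) -> (16*s^4 + 20*s^3 - 82*s^2 + 22*s + 27)/(8*s^4 + 16*s^3 - 26*s^2 - 4*s + 6)
DC gain: substitute s = 0 into T(s) from step 2: T(0) = 27/6 = 9/2.

Therefore the answer is 9/2.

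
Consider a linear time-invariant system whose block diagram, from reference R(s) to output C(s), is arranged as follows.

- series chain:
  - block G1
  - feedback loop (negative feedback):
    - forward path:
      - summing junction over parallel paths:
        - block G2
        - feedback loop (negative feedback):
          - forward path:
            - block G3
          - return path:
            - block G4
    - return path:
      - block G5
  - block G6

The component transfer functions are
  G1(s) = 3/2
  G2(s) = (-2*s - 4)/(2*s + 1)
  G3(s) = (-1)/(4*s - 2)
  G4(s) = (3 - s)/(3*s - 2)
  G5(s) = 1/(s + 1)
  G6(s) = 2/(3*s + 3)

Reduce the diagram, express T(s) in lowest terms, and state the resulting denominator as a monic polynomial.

First reduce the diagram to T(s).

[1] apply the feedback formula to G3, G4, giving (2 - 3*s)/(12*s^2 - 13*s + 1)
[2] add G2, [G3/(1+G3*G4)] (parallel), giving (-24*s^3 - 28*s^2 + 51*s - 2)/(24*s^3 - 14*s^2 - 11*s + 1)
[3] collapse the loop ((G2+[G3/(1+G3*G4)]) forward, G5 return), giving (-24*s^4 - 52*s^3 + 23*s^2 + 49*s - 2)/(24*s^4 - 14*s^3 - 53*s^2 + 41*s - 1)
[4] cascade G1, [(G2+[G3/(1+G3*G4)])/(1+(G2+[G3/(1+G3*G4)])*G5)], G6, giving (-24*s^3 - 28*s^2 + 51*s - 2)/(24*s^4 - 14*s^3 - 53*s^2 + 41*s - 1)
That last expression is T(s), already simplified. Scaling its denominator by 1/24 (the reciprocal of the leading coefficient) yields the monic denominator.

Answer: s^4 - 7*s^3/12 - 53*s^2/24 + 41*s/24 - 1/24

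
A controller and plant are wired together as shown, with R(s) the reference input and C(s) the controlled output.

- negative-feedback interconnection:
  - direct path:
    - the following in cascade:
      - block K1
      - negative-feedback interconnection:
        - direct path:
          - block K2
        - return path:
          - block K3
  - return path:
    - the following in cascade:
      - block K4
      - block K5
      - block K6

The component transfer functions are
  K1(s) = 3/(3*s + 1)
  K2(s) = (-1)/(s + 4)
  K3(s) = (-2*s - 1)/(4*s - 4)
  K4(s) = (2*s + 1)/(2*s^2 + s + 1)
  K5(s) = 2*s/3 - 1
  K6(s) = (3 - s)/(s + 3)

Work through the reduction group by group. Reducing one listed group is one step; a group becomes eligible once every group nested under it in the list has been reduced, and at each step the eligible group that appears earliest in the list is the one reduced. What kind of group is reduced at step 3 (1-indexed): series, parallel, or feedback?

The answer is series.

Reasoning:
Step 1: feedback reduction of K2, K3
Step 2: multiply K1, [K2/(1+K2*K3)] (series)
Step 3: reduce the series chain K4, K5, K6
Step 4: collapse the loop ((K1*[K2/(1+K2*K3)]) forward, (K4*K5*K6) return)
At step 3 the group reduced is series.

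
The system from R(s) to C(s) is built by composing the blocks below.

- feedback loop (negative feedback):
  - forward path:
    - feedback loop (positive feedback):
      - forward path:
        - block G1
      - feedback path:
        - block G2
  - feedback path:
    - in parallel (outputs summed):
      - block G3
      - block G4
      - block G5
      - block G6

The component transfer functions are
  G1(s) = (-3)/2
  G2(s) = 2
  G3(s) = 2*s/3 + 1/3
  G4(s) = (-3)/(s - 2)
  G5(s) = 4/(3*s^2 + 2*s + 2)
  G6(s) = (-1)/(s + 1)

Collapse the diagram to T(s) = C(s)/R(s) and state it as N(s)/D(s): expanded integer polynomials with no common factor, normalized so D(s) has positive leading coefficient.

Reducing step by step:

Step 1: close the feedback loop around G1, G2 -> (-3)/8
Step 2: sum the parallel branches G3, G4, G5, G6 -> (6*s^5 + s^4 - 49*s^3 - 39*s^2 - 56*s - 34)/(9*s^4 - 3*s^3 - 18*s^2 - 18*s - 12)
Step 3: close the feedback loop around [G1/(1-G1*G2)], (G3+G4+G5+G6), giving the overall T(s)

Answer: (9*s^4 - 3*s^3 - 18*s^2 - 18*s - 12)/(6*s^5 - 23*s^4 - 41*s^3 + 9*s^2 - 8*s - 2)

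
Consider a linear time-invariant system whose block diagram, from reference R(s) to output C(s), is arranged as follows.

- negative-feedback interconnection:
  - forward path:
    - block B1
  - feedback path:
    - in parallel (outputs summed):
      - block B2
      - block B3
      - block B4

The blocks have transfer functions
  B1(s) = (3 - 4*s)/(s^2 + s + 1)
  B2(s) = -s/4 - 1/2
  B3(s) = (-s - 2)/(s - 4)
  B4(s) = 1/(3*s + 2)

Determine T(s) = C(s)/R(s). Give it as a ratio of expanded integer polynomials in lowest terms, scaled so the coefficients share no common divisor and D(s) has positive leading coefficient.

[1] sum the parallel branches B2, B3, B4; result (-3*s^3 - 8*s^2 - 16)/(12*s^2 - 40*s - 32)
[2] apply the feedback formula to B1, (B2+B3+B4), which is the overall transfer function T(s) = C(s)/R(s) in lowest terms

Hence the answer: (-48*s^3 + 196*s^2 + 8*s - 96)/(24*s^4 - 5*s^3 - 84*s^2 - 8*s - 80)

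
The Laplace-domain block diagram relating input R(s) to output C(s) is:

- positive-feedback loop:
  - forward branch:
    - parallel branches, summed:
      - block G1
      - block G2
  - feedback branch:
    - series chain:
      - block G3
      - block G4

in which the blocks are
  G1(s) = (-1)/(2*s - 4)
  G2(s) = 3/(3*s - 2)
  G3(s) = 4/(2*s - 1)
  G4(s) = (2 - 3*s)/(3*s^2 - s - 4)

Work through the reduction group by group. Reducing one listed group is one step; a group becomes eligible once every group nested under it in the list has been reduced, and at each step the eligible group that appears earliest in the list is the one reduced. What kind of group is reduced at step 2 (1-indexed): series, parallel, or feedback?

[1] add G1, G2 (parallel)
[2] series reduction of G3, G4
[3] apply the feedback formula to (G1+G2), (G3*G4)
The group at step 2 is a series group.

Final answer: series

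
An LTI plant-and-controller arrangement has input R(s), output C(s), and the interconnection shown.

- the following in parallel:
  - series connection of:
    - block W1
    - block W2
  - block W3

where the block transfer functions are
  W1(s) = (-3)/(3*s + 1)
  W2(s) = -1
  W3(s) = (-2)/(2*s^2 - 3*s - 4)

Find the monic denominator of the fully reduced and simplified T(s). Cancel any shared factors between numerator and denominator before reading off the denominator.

Reducing step by step:

(1) multiply W1, W2 (series), giving 3/(3*s + 1)
(2) sum the parallel branches (W1*W2), W3, giving (6*s^2 - 15*s - 14)/(6*s^3 - 7*s^2 - 15*s - 4)
That last expression is T(s), already simplified. Scaling its denominator by 1/6 (the reciprocal of the leading coefficient) yields the monic denominator.

Answer: s^3 - 7*s^2/6 - 5*s/2 - 2/3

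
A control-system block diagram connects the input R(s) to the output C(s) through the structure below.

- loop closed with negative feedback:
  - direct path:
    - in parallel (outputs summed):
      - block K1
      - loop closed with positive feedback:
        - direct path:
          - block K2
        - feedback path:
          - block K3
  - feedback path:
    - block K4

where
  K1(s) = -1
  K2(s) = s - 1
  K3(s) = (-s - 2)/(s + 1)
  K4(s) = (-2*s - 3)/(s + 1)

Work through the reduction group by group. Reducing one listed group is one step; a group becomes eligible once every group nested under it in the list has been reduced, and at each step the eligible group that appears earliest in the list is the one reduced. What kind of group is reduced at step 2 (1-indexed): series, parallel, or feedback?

Step 1: reduce the feedback loop with forward K2 and return K3
Step 2: parallel reduction of K1, [K2/(1-K2*K3)]
Step 3: feedback reduction of (K1+[K2/(1-K2*K3)]), K4
So the answer for step 2 is parallel.

Answer: parallel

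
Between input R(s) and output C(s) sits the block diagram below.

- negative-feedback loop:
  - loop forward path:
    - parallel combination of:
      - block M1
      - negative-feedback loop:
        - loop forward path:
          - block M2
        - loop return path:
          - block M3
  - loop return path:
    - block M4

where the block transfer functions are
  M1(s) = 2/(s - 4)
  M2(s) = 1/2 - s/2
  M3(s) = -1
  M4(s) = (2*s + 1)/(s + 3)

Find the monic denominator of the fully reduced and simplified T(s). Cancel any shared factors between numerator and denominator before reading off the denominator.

[1] feedback reduction of M2, M3; result (1 - s)/(s + 1)
[2] add M1, [M2/(1+M2*M3)] (parallel); result (-s^2 + 7*s - 2)/(s^2 - 3*s - 4)
[3] collapse the loop ((M1+[M2/(1+M2*M3)]) forward, M4 return); result (s^3 - 4*s^2 - 19*s + 6)/(s^3 - 13*s^2 + 10*s + 14)
No further cancellation is possible in the step-3 result, so that is T(s). Its denominator is already monic.

Answer: s^3 - 13*s^2 + 10*s + 14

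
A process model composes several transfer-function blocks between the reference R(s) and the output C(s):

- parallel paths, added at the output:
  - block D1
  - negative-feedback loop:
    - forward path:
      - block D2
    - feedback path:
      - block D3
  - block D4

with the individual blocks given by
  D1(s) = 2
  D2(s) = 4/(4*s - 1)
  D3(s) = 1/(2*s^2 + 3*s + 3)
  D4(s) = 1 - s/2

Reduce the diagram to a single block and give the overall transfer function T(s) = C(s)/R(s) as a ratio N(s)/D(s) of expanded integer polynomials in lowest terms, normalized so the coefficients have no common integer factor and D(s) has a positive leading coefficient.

Answer: (-8*s^4 + 38*s^3 + 67*s^2 + 77*s + 30)/(16*s^3 + 20*s^2 + 18*s + 2)

Working:
Step 1: collapse the loop (D2 forward, D3 return) = (8*s^2 + 12*s + 12)/(8*s^3 + 10*s^2 + 9*s + 1)
Step 2: reduce the parallel group D1, [D2/(1+D2*D3)], D4: this yields T(s), and no further normalization is needed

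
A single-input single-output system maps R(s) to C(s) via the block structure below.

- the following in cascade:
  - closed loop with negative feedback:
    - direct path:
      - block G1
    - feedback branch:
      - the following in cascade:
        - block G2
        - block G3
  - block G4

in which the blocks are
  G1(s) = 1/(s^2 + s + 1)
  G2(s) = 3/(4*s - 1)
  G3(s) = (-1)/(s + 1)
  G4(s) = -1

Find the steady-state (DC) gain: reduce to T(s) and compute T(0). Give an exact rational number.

Answer: -1/4

Working:
(1) cascade G2, G3; result (-3)/(4*s^2 + 3*s - 1)
(2) apply the feedback formula to G1, (G2*G3); result (4*s^2 + 3*s - 1)/(4*s^4 + 7*s^3 + 6*s^2 + 2*s - 4)
(3) multiply [G1/(1+G1*(G2*G3))], G4 (series); result (-4*s^2 - 3*s + 1)/(4*s^4 + 7*s^3 + 6*s^2 + 2*s - 4)
DC gain: substitute s = 0 into T(s) from step 3: T(0) = 1/(-4) = -1/4.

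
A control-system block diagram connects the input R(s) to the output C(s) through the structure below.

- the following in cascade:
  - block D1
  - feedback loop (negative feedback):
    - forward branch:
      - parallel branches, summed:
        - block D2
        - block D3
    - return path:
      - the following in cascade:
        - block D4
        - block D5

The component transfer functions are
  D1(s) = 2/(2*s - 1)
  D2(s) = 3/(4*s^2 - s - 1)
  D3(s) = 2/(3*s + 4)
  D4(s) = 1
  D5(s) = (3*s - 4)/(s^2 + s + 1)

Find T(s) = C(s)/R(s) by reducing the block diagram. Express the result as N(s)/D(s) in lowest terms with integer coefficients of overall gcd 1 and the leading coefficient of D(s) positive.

(1) reduce the parallel group D2, D3, giving (8*s^2 + 7*s + 10)/(12*s^3 + 13*s^2 - 7*s - 4)
(2) reduce the series chain D4, D5, giving (3*s - 4)/(s^2 + s + 1)
(3) feedback reduction of (D2+D3), (D4*D5), giving (8*s^4 + 15*s^3 + 25*s^2 + 17*s + 10)/(12*s^5 + 25*s^4 + 42*s^3 - 9*s^2 - 9*s - 44)
(4) reduce the series chain D1, [(D2+D3)/(1+(D2+D3)*(D4*D5))], which is the overall transfer function T(s) = C(s)/R(s) in lowest terms

Answer: (16*s^4 + 30*s^3 + 50*s^2 + 34*s + 20)/(24*s^6 + 38*s^5 + 59*s^4 - 60*s^3 - 9*s^2 - 79*s + 44)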